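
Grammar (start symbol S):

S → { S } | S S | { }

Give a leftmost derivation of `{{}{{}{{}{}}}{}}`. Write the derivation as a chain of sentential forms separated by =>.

S=>{S}=>{SS}=>{{}S}=>{{}SS}=>{{}{S}S}=>{{}{SS}S}=>{{}{{}S}S}=>{{}{{}{S}}S}=>{{}{{}{SS}}S}=>{{}{{}{{}S}}S}=>{{}{{}{{}{}}}S}=>{{}{{}{{}{}}}{}}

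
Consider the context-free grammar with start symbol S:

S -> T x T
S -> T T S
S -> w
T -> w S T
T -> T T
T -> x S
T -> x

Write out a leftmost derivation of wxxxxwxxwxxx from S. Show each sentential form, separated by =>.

S=>TxT=>wSTxT=>wTTSTxT=>wxSTSTxT=>wxTxTTSTxT=>wxxxTTSTxT=>wxxxTTTSTxT=>wxxxxSTTSTxT=>wxxxxwTTSTxT=>wxxxxwxTSTxT=>wxxxxwxxSTxT=>wxxxxwxxwTxT=>wxxxxwxxwxxT=>wxxxxwxxwxxx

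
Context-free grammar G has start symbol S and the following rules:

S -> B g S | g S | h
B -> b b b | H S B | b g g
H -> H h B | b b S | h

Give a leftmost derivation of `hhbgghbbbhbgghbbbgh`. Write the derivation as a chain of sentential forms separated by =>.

S => BgS   [S -> B g S]
BgS => HSBgS   [B -> H S B]
HSBgS => HhBSBgS   [H -> H h B]
HhBSBgS => HhBhBSBgS   [H -> H h B]
HhBhBSBgS => HhBhBhBSBgS   [H -> H h B]
HhBhBhBSBgS => hhBhBhBSBgS   [H -> h]
hhBhBhBSBgS => hhbgghBhBSBgS   [B -> b g g]
hhbgghBhBSBgS => hhbgghbbbhBSBgS   [B -> b b b]
hhbgghbbbhBSBgS => hhbgghbbbhbggSBgS   [B -> b g g]
hhbgghbbbhbggSBgS => hhbgghbbbhbgghBgS   [S -> h]
hhbgghbbbhbgghBgS => hhbgghbbbhbgghbbbgS   [B -> b b b]
hhbgghbbbhbgghbbbgS => hhbgghbbbhbgghbbbgh   [S -> h]

S => BgS => HSBgS => HhBSBgS => HhBhBSBgS => HhBhBhBSBgS => hhBhBhBSBgS => hhbgghBhBSBgS => hhbgghbbbhBSBgS => hhbgghbbbhbggSBgS => hhbgghbbbhbgghBgS => hhbgghbbbhbgghbbbgS => hhbgghbbbhbgghbbbgh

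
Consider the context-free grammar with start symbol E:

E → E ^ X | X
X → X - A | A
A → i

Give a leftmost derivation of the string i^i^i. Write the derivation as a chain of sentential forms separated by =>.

E => E^X   [E → E ^ X]
E^X => E^X^X   [E → E ^ X]
E^X^X => X^X^X   [E → X]
X^X^X => A^X^X   [X → A]
A^X^X => i^X^X   [A → i]
i^X^X => i^A^X   [X → A]
i^A^X => i^i^X   [A → i]
i^i^X => i^i^A   [X → A]
i^i^A => i^i^i   [A → i]

E => E^X => E^X^X => X^X^X => A^X^X => i^X^X => i^A^X => i^i^X => i^i^A => i^i^i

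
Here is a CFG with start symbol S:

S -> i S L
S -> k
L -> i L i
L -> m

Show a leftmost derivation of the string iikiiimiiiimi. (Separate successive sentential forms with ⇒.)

S ⇒ iSL   [S -> i S L]
iSL ⇒ iiSLL   [S -> i S L]
iiSLL ⇒ iikLL   [S -> k]
iikLL ⇒ iikiLiL   [L -> i L i]
iikiLiL ⇒ iikiiLiiL   [L -> i L i]
iikiiLiiL ⇒ iikiiiLiiiL   [L -> i L i]
iikiiiLiiiL ⇒ iikiiimiiiL   [L -> m]
iikiiimiiiL ⇒ iikiiimiiiiLi   [L -> i L i]
iikiiimiiiiLi ⇒ iikiiimiiiimi   [L -> m]

S ⇒ iSL ⇒ iiSLL ⇒ iikLL ⇒ iikiLiL ⇒ iikiiLiiL ⇒ iikiiiLiiiL ⇒ iikiiimiiiL ⇒ iikiiimiiiiLi ⇒ iikiiimiiiimi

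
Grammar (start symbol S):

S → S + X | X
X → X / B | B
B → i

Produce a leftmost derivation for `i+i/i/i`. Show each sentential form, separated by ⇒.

S ⇒ S+X   [S → S + X]
S+X ⇒ X+X   [S → X]
X+X ⇒ B+X   [X → B]
B+X ⇒ i+X   [B → i]
i+X ⇒ i+X/B   [X → X / B]
i+X/B ⇒ i+X/B/B   [X → X / B]
i+X/B/B ⇒ i+B/B/B   [X → B]
i+B/B/B ⇒ i+i/B/B   [B → i]
i+i/B/B ⇒ i+i/i/B   [B → i]
i+i/i/B ⇒ i+i/i/i   [B → i]

S⇒S+X⇒X+X⇒B+X⇒i+X⇒i+X/B⇒i+X/B/B⇒i+B/B/B⇒i+i/B/B⇒i+i/i/B⇒i+i/i/i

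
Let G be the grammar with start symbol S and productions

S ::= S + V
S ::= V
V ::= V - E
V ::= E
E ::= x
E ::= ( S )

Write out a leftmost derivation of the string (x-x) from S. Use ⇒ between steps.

S ⇒ V ⇒ E ⇒ (S) ⇒ (V) ⇒ (V-E) ⇒ (E-E) ⇒ (x-E) ⇒ (x-x)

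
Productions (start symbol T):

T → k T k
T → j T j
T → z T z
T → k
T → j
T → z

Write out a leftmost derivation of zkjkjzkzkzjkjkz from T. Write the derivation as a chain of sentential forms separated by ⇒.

T ⇒ zTz   [T → z T z]
zTz ⇒ zkTkz   [T → k T k]
zkTkz ⇒ zkjTjkz   [T → j T j]
zkjTjkz ⇒ zkjkTkjkz   [T → k T k]
zkjkTkjkz ⇒ zkjkjTjkjkz   [T → j T j]
zkjkjTjkjkz ⇒ zkjkjzTzjkjkz   [T → z T z]
zkjkjzTzjkjkz ⇒ zkjkjzkTkzjkjkz   [T → k T k]
zkjkjzkTkzjkjkz ⇒ zkjkjzkzkzjkjkz   [T → z]

T ⇒ zTz ⇒ zkTkz ⇒ zkjTjkz ⇒ zkjkTkjkz ⇒ zkjkjTjkjkz ⇒ zkjkjzTzjkjkz ⇒ zkjkjzkTkzjkjkz ⇒ zkjkjzkzkzjkjkz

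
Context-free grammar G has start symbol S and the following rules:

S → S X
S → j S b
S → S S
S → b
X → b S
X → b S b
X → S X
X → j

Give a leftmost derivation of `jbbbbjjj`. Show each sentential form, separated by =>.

S => SX => SXX => SXXX => jSbXXX => jSSbXXX => jSSSbXXX => jbSSbXXX => jbbSbXXX => jbbbbXXX => jbbbbjXX => jbbbbjjX => jbbbbjjj

S => SX   [S → S X]
SX => SXX   [S → S X]
SXX => SXXX   [S → S X]
SXXX => jSbXXX   [S → j S b]
jSbXXX => jSSbXXX   [S → S S]
jSSbXXX => jSSSbXXX   [S → S S]
jSSSbXXX => jbSSbXXX   [S → b]
jbSSbXXX => jbbSbXXX   [S → b]
jbbSbXXX => jbbbbXXX   [S → b]
jbbbbXXX => jbbbbjXX   [X → j]
jbbbbjXX => jbbbbjjX   [X → j]
jbbbbjjX => jbbbbjjj   [X → j]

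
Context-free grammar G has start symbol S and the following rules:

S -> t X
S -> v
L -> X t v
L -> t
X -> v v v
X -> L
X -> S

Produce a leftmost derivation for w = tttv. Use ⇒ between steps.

S⇒tX⇒tS⇒ttX⇒ttS⇒tttX⇒tttS⇒tttv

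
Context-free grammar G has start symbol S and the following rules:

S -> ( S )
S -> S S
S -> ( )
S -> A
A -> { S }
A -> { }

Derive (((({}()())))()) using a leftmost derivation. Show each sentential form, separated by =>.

S => (S) => (SS) => ((S)S) => (((S))S) => ((((S)))S) => ((((SS)))S) => ((((AS)))S) => (((({}S)))S) => (((({}SS)))S) => (((({}()S)))S) => (((({}()())))S) => (((({}()())))())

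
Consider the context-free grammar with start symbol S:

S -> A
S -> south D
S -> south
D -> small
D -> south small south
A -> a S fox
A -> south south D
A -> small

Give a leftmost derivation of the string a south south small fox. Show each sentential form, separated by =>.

S => A => a S fox => a A fox => a south south D fox => a south south small fox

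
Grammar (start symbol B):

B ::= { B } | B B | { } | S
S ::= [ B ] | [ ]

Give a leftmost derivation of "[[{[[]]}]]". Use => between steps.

B => S => [B] => [S] => [[B]] => [[{B}]] => [[{S}]] => [[{[B]}]] => [[{[S]}]] => [[{[[]]}]]

B => S   [B ::= S]
S => [B]   [S ::= [ B ]]
[B] => [S]   [B ::= S]
[S] => [[B]]   [S ::= [ B ]]
[[B]] => [[{B}]]   [B ::= { B }]
[[{B}]] => [[{S}]]   [B ::= S]
[[{S}]] => [[{[B]}]]   [S ::= [ B ]]
[[{[B]}]] => [[{[S]}]]   [B ::= S]
[[{[S]}]] => [[{[[]]}]]   [S ::= [ ]]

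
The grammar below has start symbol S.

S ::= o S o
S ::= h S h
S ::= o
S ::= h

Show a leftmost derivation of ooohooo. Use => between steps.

S => oSo => ooSoo => oooSooo => ooohooo

S => oSo   [S ::= o S o]
oSo => ooSoo   [S ::= o S o]
ooSoo => oooSooo   [S ::= o S o]
oooSooo => ooohooo   [S ::= h]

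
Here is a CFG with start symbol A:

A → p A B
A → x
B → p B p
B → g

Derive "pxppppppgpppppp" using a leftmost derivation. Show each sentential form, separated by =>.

A => pAB   [A → p A B]
pAB => pxB   [A → x]
pxB => pxpBp   [B → p B p]
pxpBp => pxppBpp   [B → p B p]
pxppBpp => pxpppBppp   [B → p B p]
pxpppBppp => pxppppBpppp   [B → p B p]
pxppppBpppp => pxpppppBppppp   [B → p B p]
pxpppppBppppp => pxppppppBpppppp   [B → p B p]
pxppppppBpppppp => pxppppppgpppppp   [B → g]

A => pAB => pxB => pxpBp => pxppBpp => pxpppBppp => pxppppBpppp => pxpppppBppppp => pxppppppBpppppp => pxppppppgpppppp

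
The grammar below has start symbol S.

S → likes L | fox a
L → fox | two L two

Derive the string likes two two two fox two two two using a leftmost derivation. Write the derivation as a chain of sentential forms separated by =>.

S => likes L => likes two L two => likes two two L two two => likes two two two L two two two => likes two two two fox two two two

S => likes L   [S → likes L]
likes L => likes two L two   [L → two L two]
likes two L two => likes two two L two two   [L → two L two]
likes two two L two two => likes two two two L two two two   [L → two L two]
likes two two two L two two two => likes two two two fox two two two   [L → fox]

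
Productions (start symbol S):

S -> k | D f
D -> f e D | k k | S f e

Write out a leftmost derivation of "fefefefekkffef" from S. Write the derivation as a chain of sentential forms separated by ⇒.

S ⇒ Df   [S -> D f]
Df ⇒ feDf   [D -> f e D]
feDf ⇒ fefeDf   [D -> f e D]
fefeDf ⇒ fefefeDf   [D -> f e D]
fefefeDf ⇒ fefefeSfef   [D -> S f e]
fefefeSfef ⇒ fefefeDffef   [S -> D f]
fefefeDffef ⇒ fefefefeDffef   [D -> f e D]
fefefefeDffef ⇒ fefefefekkffef   [D -> k k]

S ⇒ Df ⇒ feDf ⇒ fefeDf ⇒ fefefeDf ⇒ fefefeSfef ⇒ fefefeDffef ⇒ fefefefeDffef ⇒ fefefefekkffef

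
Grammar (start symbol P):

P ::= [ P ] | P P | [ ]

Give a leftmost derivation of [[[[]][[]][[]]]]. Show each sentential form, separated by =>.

P => [P] => [[P]] => [[PP]] => [[PPP]] => [[[P]PP]] => [[[[]]PP]] => [[[[]][P]P]] => [[[[]][[]]P]] => [[[[]][[]][P]]] => [[[[]][[]][[]]]]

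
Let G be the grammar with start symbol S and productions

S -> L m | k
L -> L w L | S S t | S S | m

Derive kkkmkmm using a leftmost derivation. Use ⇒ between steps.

S ⇒ Lm ⇒ SSm ⇒ kSm ⇒ kLmm ⇒ kSSmm ⇒ kLmSmm ⇒ kSSmSmm ⇒ kkSmSmm ⇒ kkkmSmm ⇒ kkkmkmm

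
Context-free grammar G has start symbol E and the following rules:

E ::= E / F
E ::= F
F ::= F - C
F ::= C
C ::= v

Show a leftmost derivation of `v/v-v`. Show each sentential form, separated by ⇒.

E⇒E/F⇒F/F⇒C/F⇒v/F⇒v/F-C⇒v/C-C⇒v/v-C⇒v/v-v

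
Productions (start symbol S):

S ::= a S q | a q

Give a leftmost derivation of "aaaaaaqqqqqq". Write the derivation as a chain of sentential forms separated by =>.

S => aSq   [S ::= a S q]
aSq => aaSqq   [S ::= a S q]
aaSqq => aaaSqqq   [S ::= a S q]
aaaSqqq => aaaaSqqqq   [S ::= a S q]
aaaaSqqqq => aaaaaSqqqqq   [S ::= a S q]
aaaaaSqqqqq => aaaaaaqqqqqq   [S ::= a q]

S => aSq => aaSqq => aaaSqqq => aaaaSqqqq => aaaaaSqqqqq => aaaaaaqqqqqq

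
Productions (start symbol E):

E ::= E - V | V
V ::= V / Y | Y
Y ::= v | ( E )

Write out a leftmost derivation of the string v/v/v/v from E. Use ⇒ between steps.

E ⇒ V   [E ::= V]
V ⇒ V/Y   [V ::= V / Y]
V/Y ⇒ V/Y/Y   [V ::= V / Y]
V/Y/Y ⇒ V/Y/Y/Y   [V ::= V / Y]
V/Y/Y/Y ⇒ Y/Y/Y/Y   [V ::= Y]
Y/Y/Y/Y ⇒ v/Y/Y/Y   [Y ::= v]
v/Y/Y/Y ⇒ v/v/Y/Y   [Y ::= v]
v/v/Y/Y ⇒ v/v/v/Y   [Y ::= v]
v/v/v/Y ⇒ v/v/v/v   [Y ::= v]

E ⇒ V ⇒ V/Y ⇒ V/Y/Y ⇒ V/Y/Y/Y ⇒ Y/Y/Y/Y ⇒ v/Y/Y/Y ⇒ v/v/Y/Y ⇒ v/v/v/Y ⇒ v/v/v/v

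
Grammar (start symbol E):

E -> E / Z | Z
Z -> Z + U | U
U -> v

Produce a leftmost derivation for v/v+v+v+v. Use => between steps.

E => E/Z => Z/Z => U/Z => v/Z => v/Z+U => v/Z+U+U => v/Z+U+U+U => v/U+U+U+U => v/v+U+U+U => v/v+v+U+U => v/v+v+v+U => v/v+v+v+v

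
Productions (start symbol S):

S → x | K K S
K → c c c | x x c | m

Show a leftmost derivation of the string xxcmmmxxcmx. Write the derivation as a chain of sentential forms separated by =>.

S => KKS   [S → K K S]
KKS => xxcKS   [K → x x c]
xxcKS => xxcmS   [K → m]
xxcmS => xxcmKKS   [S → K K S]
xxcmKKS => xxcmmKS   [K → m]
xxcmmKS => xxcmmmS   [K → m]
xxcmmmS => xxcmmmKKS   [S → K K S]
xxcmmmKKS => xxcmmmxxcKS   [K → x x c]
xxcmmmxxcKS => xxcmmmxxcmS   [K → m]
xxcmmmxxcmS => xxcmmmxxcmx   [S → x]

S => KKS => xxcKS => xxcmS => xxcmKKS => xxcmmKS => xxcmmmS => xxcmmmKKS => xxcmmmxxcKS => xxcmmmxxcmS => xxcmmmxxcmx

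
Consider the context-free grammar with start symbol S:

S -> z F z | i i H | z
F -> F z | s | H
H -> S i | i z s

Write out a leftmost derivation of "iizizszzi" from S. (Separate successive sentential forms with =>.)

S => iiH => iiSi => iizFzi => iizFzzi => iizHzzi => iizizszzi

S => iiH   [S -> i i H]
iiH => iiSi   [H -> S i]
iiSi => iizFzi   [S -> z F z]
iizFzi => iizFzzi   [F -> F z]
iizFzzi => iizHzzi   [F -> H]
iizHzzi => iizizszzi   [H -> i z s]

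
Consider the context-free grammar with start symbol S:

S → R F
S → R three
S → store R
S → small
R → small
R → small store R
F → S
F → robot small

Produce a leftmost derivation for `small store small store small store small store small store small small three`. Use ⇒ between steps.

S ⇒ R F ⇒ small store R F ⇒ small store small store R F ⇒ small store small store small store R F ⇒ small store small store small store small store R F ⇒ small store small store small store small store small store R F ⇒ small store small store small store small store small store small F ⇒ small store small store small store small store small store small S ⇒ small store small store small store small store small store small R three ⇒ small store small store small store small store small store small small three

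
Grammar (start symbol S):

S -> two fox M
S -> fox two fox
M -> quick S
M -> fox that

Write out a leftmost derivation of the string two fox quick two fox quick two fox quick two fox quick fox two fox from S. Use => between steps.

S => two fox M   [S -> two fox M]
two fox M => two fox quick S   [M -> quick S]
two fox quick S => two fox quick two fox M   [S -> two fox M]
two fox quick two fox M => two fox quick two fox quick S   [M -> quick S]
two fox quick two fox quick S => two fox quick two fox quick two fox M   [S -> two fox M]
two fox quick two fox quick two fox M => two fox quick two fox quick two fox quick S   [M -> quick S]
two fox quick two fox quick two fox quick S => two fox quick two fox quick two fox quick two fox M   [S -> two fox M]
two fox quick two fox quick two fox quick two fox M => two fox quick two fox quick two fox quick two fox quick S   [M -> quick S]
two fox quick two fox quick two fox quick two fox quick S => two fox quick two fox quick two fox quick two fox quick fox two fox   [S -> fox two fox]

S => two fox M => two fox quick S => two fox quick two fox M => two fox quick two fox quick S => two fox quick two fox quick two fox M => two fox quick two fox quick two fox quick S => two fox quick two fox quick two fox quick two fox M => two fox quick two fox quick two fox quick two fox quick S => two fox quick two fox quick two fox quick two fox quick fox two fox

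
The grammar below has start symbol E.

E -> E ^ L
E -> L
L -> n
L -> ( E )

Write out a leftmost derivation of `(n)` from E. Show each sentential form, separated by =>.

E => L   [E -> L]
L => (E)   [L -> ( E )]
(E) => (L)   [E -> L]
(L) => (n)   [L -> n]

E => L => (E) => (L) => (n)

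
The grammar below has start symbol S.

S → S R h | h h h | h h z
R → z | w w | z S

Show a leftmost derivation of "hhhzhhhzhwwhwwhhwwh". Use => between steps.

S => SRh => SRhRh => hhhRhRh => hhhzShRh => hhhzSRhhRh => hhhzSRhRhhRh => hhhzSRhRhRhhRh => hhhzhhhRhRhRhhRh => hhhzhhhzhRhRhhRh => hhhzhhhzhwwhRhhRh => hhhzhhhzhwwhwwhhRh => hhhzhhhzhwwhwwhhwwh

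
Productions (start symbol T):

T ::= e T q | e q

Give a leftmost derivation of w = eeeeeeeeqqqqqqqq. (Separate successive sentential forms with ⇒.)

T ⇒ eTq ⇒ eeTqq ⇒ eeeTqqq ⇒ eeeeTqqqq ⇒ eeeeeTqqqqq ⇒ eeeeeeTqqqqqq ⇒ eeeeeeeTqqqqqqq ⇒ eeeeeeeeqqqqqqqq

T ⇒ eTq   [T ::= e T q]
eTq ⇒ eeTqq   [T ::= e T q]
eeTqq ⇒ eeeTqqq   [T ::= e T q]
eeeTqqq ⇒ eeeeTqqqq   [T ::= e T q]
eeeeTqqqq ⇒ eeeeeTqqqqq   [T ::= e T q]
eeeeeTqqqqq ⇒ eeeeeeTqqqqqq   [T ::= e T q]
eeeeeeTqqqqqq ⇒ eeeeeeeTqqqqqqq   [T ::= e T q]
eeeeeeeTqqqqqqq ⇒ eeeeeeeeqqqqqqqq   [T ::= e q]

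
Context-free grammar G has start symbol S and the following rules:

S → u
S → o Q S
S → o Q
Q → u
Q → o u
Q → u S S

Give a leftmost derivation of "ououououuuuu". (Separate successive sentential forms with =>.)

S => oQ   [S → o Q]
oQ => ouSS   [Q → u S S]
ouSS => ouoQSS   [S → o Q S]
ouoQSS => ououSS   [Q → u]
ououSS => ououoQSS   [S → o Q S]
ououoQSS => ouououSSSS   [Q → u S S]
ouououSSSS => ouououoQSSSS   [S → o Q S]
ouououoQSSSS => ououououSSSS   [Q → u]
ououououSSSS => ououououuSSS   [S → u]
ououououuSSS => ououououuuSS   [S → u]
ououououuuSS => ououououuuuS   [S → u]
ououououuuuS => ououououuuuu   [S → u]

S => oQ => ouSS => ouoQSS => ououSS => ououoQSS => ouououSSSS => ouououoQSSSS => ououououSSSS => ououououuSSS => ououououuuSS => ououououuuuS => ououououuuuu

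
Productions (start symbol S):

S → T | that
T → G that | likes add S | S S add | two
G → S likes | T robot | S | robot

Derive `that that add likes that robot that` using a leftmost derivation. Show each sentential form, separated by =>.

S => T => G that => T robot that => G that robot that => S likes that robot that => T likes that robot that => S S add likes that robot that => that S add likes that robot that => that that add likes that robot that

S => T   [S → T]
T => G that   [T → G that]
G that => T robot that   [G → T robot]
T robot that => G that robot that   [T → G that]
G that robot that => S likes that robot that   [G → S likes]
S likes that robot that => T likes that robot that   [S → T]
T likes that robot that => S S add likes that robot that   [T → S S add]
S S add likes that robot that => that S add likes that robot that   [S → that]
that S add likes that robot that => that that add likes that robot that   [S → that]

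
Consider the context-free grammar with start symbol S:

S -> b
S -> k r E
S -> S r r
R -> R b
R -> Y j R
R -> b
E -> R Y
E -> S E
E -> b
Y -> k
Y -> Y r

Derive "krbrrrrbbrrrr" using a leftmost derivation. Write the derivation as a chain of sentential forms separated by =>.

S => Srr   [S -> S r r]
Srr => Srrrr   [S -> S r r]
Srrrr => krErrrr   [S -> k r E]
krErrrr => krSErrrr   [E -> S E]
krSErrrr => krSrrErrrr   [S -> S r r]
krSrrErrrr => krSrrrrErrrr   [S -> S r r]
krSrrrrErrrr => krbrrrrErrrr   [S -> b]
krbrrrrErrrr => krbrrrrSErrrr   [E -> S E]
krbrrrrSErrrr => krbrrrrbErrrr   [S -> b]
krbrrrrbErrrr => krbrrrrbbrrrr   [E -> b]

S => Srr => Srrrr => krErrrr => krSErrrr => krSrrErrrr => krSrrrrErrrr => krbrrrrErrrr => krbrrrrSErrrr => krbrrrrbErrrr => krbrrrrbbrrrr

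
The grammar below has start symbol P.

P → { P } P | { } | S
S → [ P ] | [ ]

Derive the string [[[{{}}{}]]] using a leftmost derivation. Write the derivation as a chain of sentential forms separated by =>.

P => S => [P] => [S] => [[P]] => [[S]] => [[[P]]] => [[[{P}P]]] => [[[{{}}P]]] => [[[{{}}{}]]]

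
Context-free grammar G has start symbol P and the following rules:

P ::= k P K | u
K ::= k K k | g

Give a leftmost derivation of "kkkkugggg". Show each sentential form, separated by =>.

P => kPK => kkPKK => kkkPKKK => kkkkPKKKK => kkkkuKKKK => kkkkugKKK => kkkkuggKK => kkkkugggK => kkkkugggg

P => kPK   [P ::= k P K]
kPK => kkPKK   [P ::= k P K]
kkPKK => kkkPKKK   [P ::= k P K]
kkkPKKK => kkkkPKKKK   [P ::= k P K]
kkkkPKKKK => kkkkuKKKK   [P ::= u]
kkkkuKKKK => kkkkugKKK   [K ::= g]
kkkkugKKK => kkkkuggKK   [K ::= g]
kkkkuggKK => kkkkugggK   [K ::= g]
kkkkugggK => kkkkugggg   [K ::= g]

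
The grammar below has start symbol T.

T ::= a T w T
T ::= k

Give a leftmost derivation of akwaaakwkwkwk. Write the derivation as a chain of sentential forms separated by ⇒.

T⇒aTwT⇒akwT⇒akwaTwT⇒akwaaTwTwT⇒akwaaaTwTwTwT⇒akwaaakwTwTwT⇒akwaaakwkwTwT⇒akwaaakwkwkwT⇒akwaaakwkwkwk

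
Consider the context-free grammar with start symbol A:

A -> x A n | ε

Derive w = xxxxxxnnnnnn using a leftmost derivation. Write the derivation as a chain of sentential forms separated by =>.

A => xAn => xxAnn => xxxAnnn => xxxxAnnnn => xxxxxAnnnnn => xxxxxxAnnnnnn => xxxxxxnnnnnn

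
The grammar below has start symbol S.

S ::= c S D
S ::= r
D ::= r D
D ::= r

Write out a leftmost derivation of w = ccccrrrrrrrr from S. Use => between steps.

S => cSD => ccSDD => cccSDDD => ccccSDDDD => ccccrDDDD => ccccrrDDDD => ccccrrrDDDD => ccccrrrrDDDD => ccccrrrrrDDD => ccccrrrrrrDD => ccccrrrrrrrD => ccccrrrrrrrr

S => cSD   [S ::= c S D]
cSD => ccSDD   [S ::= c S D]
ccSDD => cccSDDD   [S ::= c S D]
cccSDDD => ccccSDDDD   [S ::= c S D]
ccccSDDDD => ccccrDDDD   [S ::= r]
ccccrDDDD => ccccrrDDDD   [D ::= r D]
ccccrrDDDD => ccccrrrDDDD   [D ::= r D]
ccccrrrDDDD => ccccrrrrDDDD   [D ::= r D]
ccccrrrrDDDD => ccccrrrrrDDD   [D ::= r]
ccccrrrrrDDD => ccccrrrrrrDD   [D ::= r]
ccccrrrrrrDD => ccccrrrrrrrD   [D ::= r]
ccccrrrrrrrD => ccccrrrrrrrr   [D ::= r]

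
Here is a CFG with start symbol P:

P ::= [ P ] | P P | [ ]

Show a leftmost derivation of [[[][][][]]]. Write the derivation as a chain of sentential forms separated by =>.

P => [P] => [[P]] => [[PP]] => [[PPP]] => [[PPPP]] => [[[]PPP]] => [[[][]PP]] => [[[][][]P]] => [[[][][][]]]

P => [P]   [P ::= [ P ]]
[P] => [[P]]   [P ::= [ P ]]
[[P]] => [[PP]]   [P ::= P P]
[[PP]] => [[PPP]]   [P ::= P P]
[[PPP]] => [[PPPP]]   [P ::= P P]
[[PPPP]] => [[[]PPP]]   [P ::= [ ]]
[[[]PPP]] => [[[][]PP]]   [P ::= [ ]]
[[[][]PP]] => [[[][][]P]]   [P ::= [ ]]
[[[][][]P]] => [[[][][][]]]   [P ::= [ ]]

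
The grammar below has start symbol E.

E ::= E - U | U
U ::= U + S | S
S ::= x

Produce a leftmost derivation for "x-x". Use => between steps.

E => E-U => U-U => S-U => x-U => x-S => x-x

E => E-U   [E ::= E - U]
E-U => U-U   [E ::= U]
U-U => S-U   [U ::= S]
S-U => x-U   [S ::= x]
x-U => x-S   [U ::= S]
x-S => x-x   [S ::= x]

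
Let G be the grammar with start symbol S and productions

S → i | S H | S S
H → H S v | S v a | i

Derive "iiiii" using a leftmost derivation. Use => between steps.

S=>SS=>iS=>iSS=>iSSS=>iSHSS=>iiHSS=>iiiSS=>iiiiS=>iiiii

S => SS   [S → S S]
SS => iS   [S → i]
iS => iSS   [S → S S]
iSS => iSSS   [S → S S]
iSSS => iSHSS   [S → S H]
iSHSS => iiHSS   [S → i]
iiHSS => iiiSS   [H → i]
iiiSS => iiiiS   [S → i]
iiiiS => iiiii   [S → i]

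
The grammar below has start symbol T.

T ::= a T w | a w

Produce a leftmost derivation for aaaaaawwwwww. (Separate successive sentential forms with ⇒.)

T ⇒ aTw ⇒ aaTww ⇒ aaaTwww ⇒ aaaaTwwww ⇒ aaaaaTwwwww ⇒ aaaaaawwwwww

T ⇒ aTw   [T ::= a T w]
aTw ⇒ aaTww   [T ::= a T w]
aaTww ⇒ aaaTwww   [T ::= a T w]
aaaTwww ⇒ aaaaTwwww   [T ::= a T w]
aaaaTwwww ⇒ aaaaaTwwwww   [T ::= a T w]
aaaaaTwwwww ⇒ aaaaaawwwwww   [T ::= a w]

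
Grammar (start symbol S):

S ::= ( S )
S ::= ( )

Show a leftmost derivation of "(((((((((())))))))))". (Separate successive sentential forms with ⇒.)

S ⇒ (S) ⇒ ((S)) ⇒ (((S))) ⇒ ((((S)))) ⇒ (((((S))))) ⇒ ((((((S)))))) ⇒ (((((((S))))))) ⇒ ((((((((S)))))))) ⇒ (((((((((S))))))))) ⇒ (((((((((())))))))))

S ⇒ (S)   [S ::= ( S )]
(S) ⇒ ((S))   [S ::= ( S )]
((S)) ⇒ (((S)))   [S ::= ( S )]
(((S))) ⇒ ((((S))))   [S ::= ( S )]
((((S)))) ⇒ (((((S)))))   [S ::= ( S )]
(((((S))))) ⇒ ((((((S))))))   [S ::= ( S )]
((((((S)))))) ⇒ (((((((S)))))))   [S ::= ( S )]
(((((((S))))))) ⇒ ((((((((S))))))))   [S ::= ( S )]
((((((((S)))))))) ⇒ (((((((((S)))))))))   [S ::= ( S )]
(((((((((S))))))))) ⇒ (((((((((())))))))))   [S ::= ( )]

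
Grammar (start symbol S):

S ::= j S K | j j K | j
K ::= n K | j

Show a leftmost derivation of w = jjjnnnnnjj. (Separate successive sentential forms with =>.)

S => jSK   [S ::= j S K]
jSK => jjjKK   [S ::= j j K]
jjjKK => jjjnKK   [K ::= n K]
jjjnKK => jjjnnKK   [K ::= n K]
jjjnnKK => jjjnnnKK   [K ::= n K]
jjjnnnKK => jjjnnnnKK   [K ::= n K]
jjjnnnnKK => jjjnnnnnKK   [K ::= n K]
jjjnnnnnKK => jjjnnnnnjK   [K ::= j]
jjjnnnnnjK => jjjnnnnnjj   [K ::= j]

S=>jSK=>jjjKK=>jjjnKK=>jjjnnKK=>jjjnnnKK=>jjjnnnnKK=>jjjnnnnnKK=>jjjnnnnnjK=>jjjnnnnnjj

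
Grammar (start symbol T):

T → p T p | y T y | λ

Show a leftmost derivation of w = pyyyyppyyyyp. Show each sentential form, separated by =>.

T => pTp   [T → p T p]
pTp => pyTyp   [T → y T y]
pyTyp => pyyTyyp   [T → y T y]
pyyTyyp => pyyyTyyyp   [T → y T y]
pyyyTyyyp => pyyyyTyyyyp   [T → y T y]
pyyyyTyyyyp => pyyyypTpyyyyp   [T → p T p]
pyyyypTpyyyyp => pyyyyppyyyyp   [T → λ]

T=>pTp=>pyTyp=>pyyTyyp=>pyyyTyyyp=>pyyyyTyyyyp=>pyyyypTpyyyyp=>pyyyyppyyyyp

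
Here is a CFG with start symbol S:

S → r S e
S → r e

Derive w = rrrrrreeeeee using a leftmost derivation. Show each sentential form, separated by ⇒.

S ⇒ rSe   [S → r S e]
rSe ⇒ rrSee   [S → r S e]
rrSee ⇒ rrrSeee   [S → r S e]
rrrSeee ⇒ rrrrSeeee   [S → r S e]
rrrrSeeee ⇒ rrrrrSeeeee   [S → r S e]
rrrrrSeeeee ⇒ rrrrrreeeeee   [S → r e]

S ⇒ rSe ⇒ rrSee ⇒ rrrSeee ⇒ rrrrSeeee ⇒ rrrrrSeeeee ⇒ rrrrrreeeeee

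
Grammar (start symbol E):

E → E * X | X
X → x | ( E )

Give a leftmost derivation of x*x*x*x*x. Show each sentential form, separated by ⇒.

E ⇒ E*X   [E → E * X]
E*X ⇒ E*X*X   [E → E * X]
E*X*X ⇒ E*X*X*X   [E → E * X]
E*X*X*X ⇒ E*X*X*X*X   [E → E * X]
E*X*X*X*X ⇒ X*X*X*X*X   [E → X]
X*X*X*X*X ⇒ x*X*X*X*X   [X → x]
x*X*X*X*X ⇒ x*x*X*X*X   [X → x]
x*x*X*X*X ⇒ x*x*x*X*X   [X → x]
x*x*x*X*X ⇒ x*x*x*x*X   [X → x]
x*x*x*x*X ⇒ x*x*x*x*x   [X → x]

E ⇒ E*X ⇒ E*X*X ⇒ E*X*X*X ⇒ E*X*X*X*X ⇒ X*X*X*X*X ⇒ x*X*X*X*X ⇒ x*x*X*X*X ⇒ x*x*x*X*X ⇒ x*x*x*x*X ⇒ x*x*x*x*x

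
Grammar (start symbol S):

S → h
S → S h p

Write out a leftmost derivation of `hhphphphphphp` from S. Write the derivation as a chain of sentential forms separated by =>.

S=>Shp=>Shphp=>Shphphp=>Shphphphp=>Shphphphphp=>Shphphphphphp=>hhphphphphphp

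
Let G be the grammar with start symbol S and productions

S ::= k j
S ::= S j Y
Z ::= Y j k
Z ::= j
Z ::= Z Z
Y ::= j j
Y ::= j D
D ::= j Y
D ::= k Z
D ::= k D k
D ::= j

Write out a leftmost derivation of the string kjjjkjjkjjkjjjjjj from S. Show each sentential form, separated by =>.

S => SjY => SjYjY => SjYjYjY => kjjYjYjY => kjjjDjYjY => kjjjkZjYjY => kjjjkZZjYjY => kjjjkjZjYjY => kjjjkjYjkjYjY => kjjjkjjDjkjYjY => kjjjkjjkZjkjYjY => kjjjkjjkjjkjYjY => kjjjkjjkjjkjjjjY => kjjjkjjkjjkjjjjjj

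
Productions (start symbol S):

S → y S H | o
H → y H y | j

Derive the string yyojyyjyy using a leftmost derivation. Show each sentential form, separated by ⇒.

S ⇒ ySH ⇒ yySHH ⇒ yyoHH ⇒ yyojH ⇒ yyojyHy ⇒ yyojyyHyy ⇒ yyojyyjyy

S ⇒ ySH   [S → y S H]
ySH ⇒ yySHH   [S → y S H]
yySHH ⇒ yyoHH   [S → o]
yyoHH ⇒ yyojH   [H → j]
yyojH ⇒ yyojyHy   [H → y H y]
yyojyHy ⇒ yyojyyHyy   [H → y H y]
yyojyyHyy ⇒ yyojyyjyy   [H → j]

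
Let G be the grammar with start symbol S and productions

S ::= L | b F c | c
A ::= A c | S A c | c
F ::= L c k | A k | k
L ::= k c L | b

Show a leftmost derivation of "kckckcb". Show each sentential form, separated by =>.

S => L   [S ::= L]
L => kcL   [L ::= k c L]
kcL => kckcL   [L ::= k c L]
kckcL => kckckcL   [L ::= k c L]
kckckcL => kckckcb   [L ::= b]

S => L => kcL => kckcL => kckckcL => kckckcb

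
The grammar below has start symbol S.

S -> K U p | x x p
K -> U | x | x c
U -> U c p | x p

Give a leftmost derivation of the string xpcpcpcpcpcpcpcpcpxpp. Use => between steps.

S => KUp   [S -> K U p]
KUp => UUp   [K -> U]
UUp => UcpUp   [U -> U c p]
UcpUp => UcpcpUp   [U -> U c p]
UcpcpUp => UcpcpcpUp   [U -> U c p]
UcpcpcpUp => UcpcpcpcpUp   [U -> U c p]
UcpcpcpcpUp => UcpcpcpcpcpUp   [U -> U c p]
UcpcpcpcpcpUp => UcpcpcpcpcpcpUp   [U -> U c p]
UcpcpcpcpcpcpUp => UcpcpcpcpcpcpcpUp   [U -> U c p]
UcpcpcpcpcpcpcpUp => UcpcpcpcpcpcpcpcpUp   [U -> U c p]
UcpcpcpcpcpcpcpcpUp => xpcpcpcpcpcpcpcpcpUp   [U -> x p]
xpcpcpcpcpcpcpcpcpUp => xpcpcpcpcpcpcpcpcpxpp   [U -> x p]

S=>KUp=>UUp=>UcpUp=>UcpcpUp=>UcpcpcpUp=>UcpcpcpcpUp=>UcpcpcpcpcpUp=>UcpcpcpcpcpcpUp=>UcpcpcpcpcpcpcpUp=>UcpcpcpcpcpcpcpcpUp=>xpcpcpcpcpcpcpcpcpUp=>xpcpcpcpcpcpcpcpcpxpp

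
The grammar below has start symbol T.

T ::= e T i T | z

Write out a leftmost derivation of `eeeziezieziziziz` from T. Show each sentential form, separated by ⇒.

T ⇒ eTiT ⇒ eeTiTiT ⇒ eeeTiTiTiT ⇒ eeeziTiTiT ⇒ eeezieTiTiTiT ⇒ eeezieziTiTiT ⇒ eeeziezieTiTiTiT ⇒ eeeziezieziTiTiT ⇒ eeeziezieziziTiT ⇒ eeeziezieziziziT ⇒ eeeziezieziziziz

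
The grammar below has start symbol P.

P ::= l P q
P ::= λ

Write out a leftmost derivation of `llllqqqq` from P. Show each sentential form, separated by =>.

P=>lPq=>llPqq=>lllPqqq=>llllPqqqq=>llllqqqq

P => lPq   [P ::= l P q]
lPq => llPqq   [P ::= l P q]
llPqq => lllPqqq   [P ::= l P q]
lllPqqq => llllPqqqq   [P ::= l P q]
llllPqqqq => llllqqqq   [P ::= λ]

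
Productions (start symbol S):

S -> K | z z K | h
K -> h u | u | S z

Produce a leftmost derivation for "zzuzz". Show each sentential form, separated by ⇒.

S ⇒ K   [S -> K]
K ⇒ Sz   [K -> S z]
Sz ⇒ Kz   [S -> K]
Kz ⇒ Szz   [K -> S z]
Szz ⇒ zzKzz   [S -> z z K]
zzKzz ⇒ zzuzz   [K -> u]

S⇒K⇒Sz⇒Kz⇒Szz⇒zzKzz⇒zzuzz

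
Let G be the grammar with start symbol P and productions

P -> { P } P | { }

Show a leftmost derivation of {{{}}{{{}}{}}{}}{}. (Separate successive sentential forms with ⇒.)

P ⇒ {P}P   [P -> { P } P]
{P}P ⇒ {{P}P}P   [P -> { P } P]
{{P}P}P ⇒ {{{}}P}P   [P -> { }]
{{{}}P}P ⇒ {{{}}{P}P}P   [P -> { P } P]
{{{}}{P}P}P ⇒ {{{}}{{P}P}P}P   [P -> { P } P]
{{{}}{{P}P}P}P ⇒ {{{}}{{{}}P}P}P   [P -> { }]
{{{}}{{{}}P}P}P ⇒ {{{}}{{{}}{}}P}P   [P -> { }]
{{{}}{{{}}{}}P}P ⇒ {{{}}{{{}}{}}{}}P   [P -> { }]
{{{}}{{{}}{}}{}}P ⇒ {{{}}{{{}}{}}{}}{}   [P -> { }]

P⇒{P}P⇒{{P}P}P⇒{{{}}P}P⇒{{{}}{P}P}P⇒{{{}}{{P}P}P}P⇒{{{}}{{{}}P}P}P⇒{{{}}{{{}}{}}P}P⇒{{{}}{{{}}{}}{}}P⇒{{{}}{{{}}{}}{}}{}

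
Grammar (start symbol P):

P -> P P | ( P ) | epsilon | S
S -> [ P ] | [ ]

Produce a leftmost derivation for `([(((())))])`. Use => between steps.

P => (P)   [P -> ( P )]
(P) => (S)   [P -> S]
(S) => ([P])   [S -> [ P ]]
([P]) => ([PP])   [P -> P P]
([PP]) => ([(P)P])   [P -> ( P )]
([(P)P]) => ([((P))P])   [P -> ( P )]
([((P))P]) => ([(((P)))P])   [P -> ( P )]
([(((P)))P]) => ([(((PP)))P])   [P -> P P]
([(((PP)))P]) => ([((((P)P)))P])   [P -> ( P )]
([((((P)P)))P]) => ([(((()P)))P])   [P -> epsilon]
([(((()P)))P]) => ([(((())))P])   [P -> epsilon]
([(((())))P]) => ([(((())))])   [P -> epsilon]

P => (P) => (S) => ([P]) => ([PP]) => ([(P)P]) => ([((P))P]) => ([(((P)))P]) => ([(((PP)))P]) => ([((((P)P)))P]) => ([(((()P)))P]) => ([(((())))P]) => ([(((())))])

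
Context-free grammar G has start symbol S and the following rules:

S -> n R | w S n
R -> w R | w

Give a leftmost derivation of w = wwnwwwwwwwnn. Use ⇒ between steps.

S ⇒ wSn ⇒ wwSnn ⇒ wwnRnn ⇒ wwnwRnn ⇒ wwnwwRnn ⇒ wwnwwwRnn ⇒ wwnwwwwRnn ⇒ wwnwwwwwRnn ⇒ wwnwwwwwwRnn ⇒ wwnwwwwwwwnn

S ⇒ wSn   [S -> w S n]
wSn ⇒ wwSnn   [S -> w S n]
wwSnn ⇒ wwnRnn   [S -> n R]
wwnRnn ⇒ wwnwRnn   [R -> w R]
wwnwRnn ⇒ wwnwwRnn   [R -> w R]
wwnwwRnn ⇒ wwnwwwRnn   [R -> w R]
wwnwwwRnn ⇒ wwnwwwwRnn   [R -> w R]
wwnwwwwRnn ⇒ wwnwwwwwRnn   [R -> w R]
wwnwwwwwRnn ⇒ wwnwwwwwwRnn   [R -> w R]
wwnwwwwwwRnn ⇒ wwnwwwwwwwnn   [R -> w]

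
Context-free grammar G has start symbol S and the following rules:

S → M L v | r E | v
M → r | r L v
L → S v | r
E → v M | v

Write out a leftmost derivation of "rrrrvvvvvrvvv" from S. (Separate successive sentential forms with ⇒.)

S ⇒ MLv ⇒ rLv ⇒ rSvv ⇒ rMLvvv ⇒ rrLvLvvv ⇒ rrSvvLvvv ⇒ rrMLvvvLvvv ⇒ rrrLvvvLvvv ⇒ rrrSvvvvLvvv ⇒ rrrrEvvvvLvvv ⇒ rrrrvvvvvLvvv ⇒ rrrrvvvvvrvvv

S ⇒ MLv   [S → M L v]
MLv ⇒ rLv   [M → r]
rLv ⇒ rSvv   [L → S v]
rSvv ⇒ rMLvvv   [S → M L v]
rMLvvv ⇒ rrLvLvvv   [M → r L v]
rrLvLvvv ⇒ rrSvvLvvv   [L → S v]
rrSvvLvvv ⇒ rrMLvvvLvvv   [S → M L v]
rrMLvvvLvvv ⇒ rrrLvvvLvvv   [M → r]
rrrLvvvLvvv ⇒ rrrSvvvvLvvv   [L → S v]
rrrSvvvvLvvv ⇒ rrrrEvvvvLvvv   [S → r E]
rrrrEvvvvLvvv ⇒ rrrrvvvvvLvvv   [E → v]
rrrrvvvvvLvvv ⇒ rrrrvvvvvrvvv   [L → r]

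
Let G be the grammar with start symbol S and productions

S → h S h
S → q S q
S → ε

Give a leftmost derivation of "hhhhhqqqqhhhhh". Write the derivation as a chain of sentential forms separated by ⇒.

S ⇒ hSh ⇒ hhShh ⇒ hhhShhh ⇒ hhhhShhhh ⇒ hhhhhShhhhh ⇒ hhhhhqSqhhhhh ⇒ hhhhhqqSqqhhhhh ⇒ hhhhhqqqqhhhhh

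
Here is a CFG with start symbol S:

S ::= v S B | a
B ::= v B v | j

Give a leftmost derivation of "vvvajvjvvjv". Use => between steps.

S => vSB   [S ::= v S B]
vSB => vvSBB   [S ::= v S B]
vvSBB => vvvSBBB   [S ::= v S B]
vvvSBBB => vvvaBBB   [S ::= a]
vvvaBBB => vvvajBB   [B ::= j]
vvvajBB => vvvajvBvB   [B ::= v B v]
vvvajvBvB => vvvajvjvB   [B ::= j]
vvvajvjvB => vvvajvjvvBv   [B ::= v B v]
vvvajvjvvBv => vvvajvjvvjv   [B ::= j]

S=>vSB=>vvSBB=>vvvSBBB=>vvvaBBB=>vvvajBB=>vvvajvBvB=>vvvajvjvB=>vvvajvjvvBv=>vvvajvjvvjv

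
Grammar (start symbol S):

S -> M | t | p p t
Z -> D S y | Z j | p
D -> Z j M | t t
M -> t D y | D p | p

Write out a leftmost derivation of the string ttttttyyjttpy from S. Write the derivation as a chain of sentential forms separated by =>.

S => M   [S -> M]
M => tDy   [M -> t D y]
tDy => tZjMy   [D -> Z j M]
tZjMy => tDSyjMy   [Z -> D S y]
tDSyjMy => tttSyjMy   [D -> t t]
tttSyjMy => tttMyjMy   [S -> M]
tttMyjMy => ttttDyyjMy   [M -> t D y]
ttttDyyjMy => ttttttyyjMy   [D -> t t]
ttttttyyjMy => ttttttyyjDpy   [M -> D p]
ttttttyyjDpy => ttttttyyjttpy   [D -> t t]

S => M => tDy => tZjMy => tDSyjMy => tttSyjMy => tttMyjMy => ttttDyyjMy => ttttttyyjMy => ttttttyyjDpy => ttttttyyjttpy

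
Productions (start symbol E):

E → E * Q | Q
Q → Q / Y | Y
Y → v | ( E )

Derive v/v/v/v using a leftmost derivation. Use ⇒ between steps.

E ⇒ Q   [E → Q]
Q ⇒ Q/Y   [Q → Q / Y]
Q/Y ⇒ Q/Y/Y   [Q → Q / Y]
Q/Y/Y ⇒ Q/Y/Y/Y   [Q → Q / Y]
Q/Y/Y/Y ⇒ Y/Y/Y/Y   [Q → Y]
Y/Y/Y/Y ⇒ v/Y/Y/Y   [Y → v]
v/Y/Y/Y ⇒ v/v/Y/Y   [Y → v]
v/v/Y/Y ⇒ v/v/v/Y   [Y → v]
v/v/v/Y ⇒ v/v/v/v   [Y → v]

E⇒Q⇒Q/Y⇒Q/Y/Y⇒Q/Y/Y/Y⇒Y/Y/Y/Y⇒v/Y/Y/Y⇒v/v/Y/Y⇒v/v/v/Y⇒v/v/v/v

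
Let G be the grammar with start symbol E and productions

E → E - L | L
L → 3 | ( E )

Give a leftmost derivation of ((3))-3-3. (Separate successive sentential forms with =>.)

E => E-L => E-L-L => L-L-L => (E)-L-L => (L)-L-L => ((E))-L-L => ((L))-L-L => ((3))-L-L => ((3))-3-L => ((3))-3-3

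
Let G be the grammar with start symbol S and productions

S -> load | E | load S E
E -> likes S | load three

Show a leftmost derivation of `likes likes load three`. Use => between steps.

S => E => likes S => likes E => likes likes S => likes likes E => likes likes load three

S => E   [S -> E]
E => likes S   [E -> likes S]
likes S => likes E   [S -> E]
likes E => likes likes S   [E -> likes S]
likes likes S => likes likes E   [S -> E]
likes likes E => likes likes load three   [E -> load three]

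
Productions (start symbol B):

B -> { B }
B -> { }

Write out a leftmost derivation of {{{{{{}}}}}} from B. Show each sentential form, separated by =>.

B => {B} => {{B}} => {{{B}}} => {{{{B}}}} => {{{{{B}}}}} => {{{{{{}}}}}}

B => {B}   [B -> { B }]
{B} => {{B}}   [B -> { B }]
{{B}} => {{{B}}}   [B -> { B }]
{{{B}}} => {{{{B}}}}   [B -> { B }]
{{{{B}}}} => {{{{{B}}}}}   [B -> { B }]
{{{{{B}}}}} => {{{{{{}}}}}}   [B -> { }]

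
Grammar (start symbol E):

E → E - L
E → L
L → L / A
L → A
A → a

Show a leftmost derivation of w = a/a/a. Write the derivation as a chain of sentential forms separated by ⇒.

E ⇒ L ⇒ L/A ⇒ L/A/A ⇒ A/A/A ⇒ a/A/A ⇒ a/a/A ⇒ a/a/a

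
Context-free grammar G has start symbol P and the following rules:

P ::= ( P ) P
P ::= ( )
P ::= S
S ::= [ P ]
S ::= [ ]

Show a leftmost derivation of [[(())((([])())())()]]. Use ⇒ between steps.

P ⇒ S   [P ::= S]
S ⇒ [P]   [S ::= [ P ]]
[P] ⇒ [S]   [P ::= S]
[S] ⇒ [[P]]   [S ::= [ P ]]
[[P]] ⇒ [[(P)P]]   [P ::= ( P ) P]
[[(P)P]] ⇒ [[(())P]]   [P ::= ( )]
[[(())P]] ⇒ [[(())(P)P]]   [P ::= ( P ) P]
[[(())(P)P]] ⇒ [[(())((P)P)P]]   [P ::= ( P ) P]
[[(())((P)P)P]] ⇒ [[(())(((P)P)P)P]]   [P ::= ( P ) P]
[[(())(((P)P)P)P]] ⇒ [[(())(((S)P)P)P]]   [P ::= S]
[[(())(((S)P)P)P]] ⇒ [[(())((([])P)P)P]]   [S ::= [ ]]
[[(())((([])P)P)P]] ⇒ [[(())((([])())P)P]]   [P ::= ( )]
[[(())((([])())P)P]] ⇒ [[(())((([])())())P]]   [P ::= ( )]
[[(())((([])())())P]] ⇒ [[(())((([])())())()]]   [P ::= ( )]

P ⇒ S ⇒ [P] ⇒ [S] ⇒ [[P]] ⇒ [[(P)P]] ⇒ [[(())P]] ⇒ [[(())(P)P]] ⇒ [[(())((P)P)P]] ⇒ [[(())(((P)P)P)P]] ⇒ [[(())(((S)P)P)P]] ⇒ [[(())((([])P)P)P]] ⇒ [[(())((([])())P)P]] ⇒ [[(())((([])())())P]] ⇒ [[(())((([])())())()]]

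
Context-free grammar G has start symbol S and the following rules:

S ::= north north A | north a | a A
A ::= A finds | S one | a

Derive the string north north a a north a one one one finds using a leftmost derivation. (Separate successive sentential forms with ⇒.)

S ⇒ north north A ⇒ north north A finds ⇒ north north S one finds ⇒ north north a A one finds ⇒ north north a S one one finds ⇒ north north a a A one one finds ⇒ north north a a S one one one finds ⇒ north north a a north a one one one finds

S ⇒ north north A   [S ::= north north A]
north north A ⇒ north north A finds   [A ::= A finds]
north north A finds ⇒ north north S one finds   [A ::= S one]
north north S one finds ⇒ north north a A one finds   [S ::= a A]
north north a A one finds ⇒ north north a S one one finds   [A ::= S one]
north north a S one one finds ⇒ north north a a A one one finds   [S ::= a A]
north north a a A one one finds ⇒ north north a a S one one one finds   [A ::= S one]
north north a a S one one one finds ⇒ north north a a north a one one one finds   [S ::= north a]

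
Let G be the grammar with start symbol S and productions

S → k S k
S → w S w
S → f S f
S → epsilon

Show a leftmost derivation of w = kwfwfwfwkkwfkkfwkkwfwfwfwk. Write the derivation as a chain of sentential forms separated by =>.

S => kSk   [S → k S k]
kSk => kwSwk   [S → w S w]
kwSwk => kwfSfwk   [S → f S f]
kwfSfwk => kwfwSwfwk   [S → w S w]
kwfwSwfwk => kwfwfSfwfwk   [S → f S f]
kwfwfSfwfwk => kwfwfwSwfwfwk   [S → w S w]
kwfwfwSwfwfwk => kwfwfwfSfwfwfwk   [S → f S f]
kwfwfwfSfwfwfwk => kwfwfwfwSwfwfwfwk   [S → w S w]
kwfwfwfwSwfwfwfwk => kwfwfwfwkSkwfwfwfwk   [S → k S k]
kwfwfwfwkSkwfwfwfwk => kwfwfwfwkkSkkwfwfwfwk   [S → k S k]
kwfwfwfwkkSkkwfwfwfwk => kwfwfwfwkkwSwkkwfwfwfwk   [S → w S w]
kwfwfwfwkkwSwkkwfwfwfwk => kwfwfwfwkkwfSfwkkwfwfwfwk   [S → f S f]
kwfwfwfwkkwfSfwkkwfwfwfwk => kwfwfwfwkkwfkSkfwkkwfwfwfwk   [S → k S k]
kwfwfwfwkkwfkSkfwkkwfwfwfwk => kwfwfwfwkkwfkkfwkkwfwfwfwk   [S → epsilon]

S=>kSk=>kwSwk=>kwfSfwk=>kwfwSwfwk=>kwfwfSfwfwk=>kwfwfwSwfwfwk=>kwfwfwfSfwfwfwk=>kwfwfwfwSwfwfwfwk=>kwfwfwfwkSkwfwfwfwk=>kwfwfwfwkkSkkwfwfwfwk=>kwfwfwfwkkwSwkkwfwfwfwk=>kwfwfwfwkkwfSfwkkwfwfwfwk=>kwfwfwfwkkwfkSkfwkkwfwfwfwk=>kwfwfwfwkkwfkkfwkkwfwfwfwk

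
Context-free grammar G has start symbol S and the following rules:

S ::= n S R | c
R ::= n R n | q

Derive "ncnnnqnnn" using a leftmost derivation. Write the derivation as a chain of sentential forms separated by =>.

S => nSR   [S ::= n S R]
nSR => ncR   [S ::= c]
ncR => ncnRn   [R ::= n R n]
ncnRn => ncnnRnn   [R ::= n R n]
ncnnRnn => ncnnnRnnn   [R ::= n R n]
ncnnnRnnn => ncnnnqnnn   [R ::= q]

S => nSR => ncR => ncnRn => ncnnRnn => ncnnnRnnn => ncnnnqnnn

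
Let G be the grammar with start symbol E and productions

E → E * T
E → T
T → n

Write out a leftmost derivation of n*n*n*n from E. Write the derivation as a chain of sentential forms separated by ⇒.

E ⇒ E*T   [E → E * T]
E*T ⇒ E*T*T   [E → E * T]
E*T*T ⇒ E*T*T*T   [E → E * T]
E*T*T*T ⇒ T*T*T*T   [E → T]
T*T*T*T ⇒ n*T*T*T   [T → n]
n*T*T*T ⇒ n*n*T*T   [T → n]
n*n*T*T ⇒ n*n*n*T   [T → n]
n*n*n*T ⇒ n*n*n*n   [T → n]

E ⇒ E*T ⇒ E*T*T ⇒ E*T*T*T ⇒ T*T*T*T ⇒ n*T*T*T ⇒ n*n*T*T ⇒ n*n*n*T ⇒ n*n*n*n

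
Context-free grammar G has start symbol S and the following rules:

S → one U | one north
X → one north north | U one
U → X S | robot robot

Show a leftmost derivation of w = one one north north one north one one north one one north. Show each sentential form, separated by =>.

S => one U => one X S => one U one S => one X S one S => one U one S one S => one X S one S one S => one one north north S one S one S => one one north north one north one S one S => one one north north one north one one north one S => one one north north one north one one north one one north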